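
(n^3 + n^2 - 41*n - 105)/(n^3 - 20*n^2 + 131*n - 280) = (n^2 + 8*n + 15)/(n^2 - 13*n + 40)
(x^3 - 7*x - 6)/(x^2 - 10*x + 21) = (x^2 + 3*x + 2)/(x - 7)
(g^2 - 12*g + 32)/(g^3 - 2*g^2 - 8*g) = (g - 8)/(g*(g + 2))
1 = 1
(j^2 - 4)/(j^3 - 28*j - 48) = (j - 2)/(j^2 - 2*j - 24)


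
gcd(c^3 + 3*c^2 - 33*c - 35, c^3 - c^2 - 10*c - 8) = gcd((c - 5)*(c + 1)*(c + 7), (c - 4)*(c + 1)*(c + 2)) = c + 1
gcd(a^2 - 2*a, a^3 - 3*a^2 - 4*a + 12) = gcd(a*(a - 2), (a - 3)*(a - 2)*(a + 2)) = a - 2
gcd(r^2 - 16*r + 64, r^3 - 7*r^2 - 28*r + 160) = r - 8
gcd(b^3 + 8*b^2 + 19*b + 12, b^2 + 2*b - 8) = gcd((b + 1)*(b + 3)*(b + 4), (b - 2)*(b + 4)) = b + 4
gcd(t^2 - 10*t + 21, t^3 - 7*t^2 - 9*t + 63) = t^2 - 10*t + 21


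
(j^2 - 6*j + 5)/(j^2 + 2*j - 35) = (j - 1)/(j + 7)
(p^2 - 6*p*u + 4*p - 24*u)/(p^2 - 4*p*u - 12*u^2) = (p + 4)/(p + 2*u)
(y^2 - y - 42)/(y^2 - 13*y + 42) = (y + 6)/(y - 6)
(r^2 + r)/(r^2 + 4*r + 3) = r/(r + 3)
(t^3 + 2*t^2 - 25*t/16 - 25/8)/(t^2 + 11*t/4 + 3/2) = (16*t^2 - 25)/(4*(4*t + 3))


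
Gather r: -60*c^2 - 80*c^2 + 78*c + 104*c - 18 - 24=-140*c^2 + 182*c - 42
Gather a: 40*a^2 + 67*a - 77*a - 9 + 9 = 40*a^2 - 10*a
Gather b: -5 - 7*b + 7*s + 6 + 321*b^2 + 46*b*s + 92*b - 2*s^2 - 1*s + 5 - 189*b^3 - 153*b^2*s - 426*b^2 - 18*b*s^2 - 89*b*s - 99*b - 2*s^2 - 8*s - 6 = -189*b^3 + b^2*(-153*s - 105) + b*(-18*s^2 - 43*s - 14) - 4*s^2 - 2*s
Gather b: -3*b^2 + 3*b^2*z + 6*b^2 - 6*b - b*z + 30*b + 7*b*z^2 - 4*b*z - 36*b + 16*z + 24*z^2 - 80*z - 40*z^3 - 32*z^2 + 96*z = b^2*(3*z + 3) + b*(7*z^2 - 5*z - 12) - 40*z^3 - 8*z^2 + 32*z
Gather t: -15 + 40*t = 40*t - 15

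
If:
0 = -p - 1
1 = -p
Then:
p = -1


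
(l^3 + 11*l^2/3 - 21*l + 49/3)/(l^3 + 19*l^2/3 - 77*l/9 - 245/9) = 3*(l - 1)/(3*l + 5)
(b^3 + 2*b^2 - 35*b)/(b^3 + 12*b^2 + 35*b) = (b - 5)/(b + 5)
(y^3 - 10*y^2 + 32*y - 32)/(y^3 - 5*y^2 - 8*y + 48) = (y - 2)/(y + 3)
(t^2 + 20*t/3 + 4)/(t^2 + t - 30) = (t + 2/3)/(t - 5)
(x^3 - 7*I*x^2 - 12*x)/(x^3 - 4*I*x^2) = (x - 3*I)/x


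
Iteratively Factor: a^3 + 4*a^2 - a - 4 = (a - 1)*(a^2 + 5*a + 4) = (a - 1)*(a + 4)*(a + 1)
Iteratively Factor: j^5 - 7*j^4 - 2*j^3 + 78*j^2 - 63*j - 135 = (j - 3)*(j^4 - 4*j^3 - 14*j^2 + 36*j + 45) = (j - 3)^2*(j^3 - j^2 - 17*j - 15) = (j - 5)*(j - 3)^2*(j^2 + 4*j + 3) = (j - 5)*(j - 3)^2*(j + 3)*(j + 1)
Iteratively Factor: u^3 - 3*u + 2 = (u - 1)*(u^2 + u - 2) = (u - 1)^2*(u + 2)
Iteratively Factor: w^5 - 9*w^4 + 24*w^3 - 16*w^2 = (w)*(w^4 - 9*w^3 + 24*w^2 - 16*w) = w*(w - 4)*(w^3 - 5*w^2 + 4*w) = w*(w - 4)*(w - 1)*(w^2 - 4*w) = w^2*(w - 4)*(w - 1)*(w - 4)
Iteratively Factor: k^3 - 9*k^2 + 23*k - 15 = (k - 1)*(k^2 - 8*k + 15) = (k - 5)*(k - 1)*(k - 3)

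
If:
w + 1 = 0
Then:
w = -1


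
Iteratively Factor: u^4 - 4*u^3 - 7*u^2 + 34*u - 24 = (u - 2)*(u^3 - 2*u^2 - 11*u + 12) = (u - 2)*(u + 3)*(u^2 - 5*u + 4) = (u - 2)*(u - 1)*(u + 3)*(u - 4)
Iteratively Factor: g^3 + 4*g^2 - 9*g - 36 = (g + 3)*(g^2 + g - 12) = (g + 3)*(g + 4)*(g - 3)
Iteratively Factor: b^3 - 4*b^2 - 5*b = (b)*(b^2 - 4*b - 5) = b*(b - 5)*(b + 1)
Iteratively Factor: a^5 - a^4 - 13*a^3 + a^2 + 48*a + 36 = (a - 3)*(a^4 + 2*a^3 - 7*a^2 - 20*a - 12) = (a - 3)^2*(a^3 + 5*a^2 + 8*a + 4) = (a - 3)^2*(a + 1)*(a^2 + 4*a + 4) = (a - 3)^2*(a + 1)*(a + 2)*(a + 2)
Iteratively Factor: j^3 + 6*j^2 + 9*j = (j)*(j^2 + 6*j + 9) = j*(j + 3)*(j + 3)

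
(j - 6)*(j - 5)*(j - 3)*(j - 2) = j^4 - 16*j^3 + 91*j^2 - 216*j + 180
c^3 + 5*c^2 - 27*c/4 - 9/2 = (c - 3/2)*(c + 1/2)*(c + 6)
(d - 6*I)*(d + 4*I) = d^2 - 2*I*d + 24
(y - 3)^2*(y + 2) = y^3 - 4*y^2 - 3*y + 18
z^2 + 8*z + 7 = (z + 1)*(z + 7)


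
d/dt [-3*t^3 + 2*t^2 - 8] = t*(4 - 9*t)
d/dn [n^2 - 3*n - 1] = 2*n - 3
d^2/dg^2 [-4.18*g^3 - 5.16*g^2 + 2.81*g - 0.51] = -25.08*g - 10.32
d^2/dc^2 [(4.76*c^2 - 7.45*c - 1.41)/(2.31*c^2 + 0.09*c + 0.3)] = (-81.487098*c^3 - 64.935486*c^2 + 29.218266*c + 3.190518)/(12.326391*c^6 + 1.440747*c^5 + 4.858623*c^4 + 0.374949*c^3 + 0.63099*c^2 + 0.0243*c + 0.027)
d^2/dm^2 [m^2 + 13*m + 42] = 2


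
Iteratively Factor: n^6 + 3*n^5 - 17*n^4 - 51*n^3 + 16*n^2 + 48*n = (n + 4)*(n^5 - n^4 - 13*n^3 + n^2 + 12*n) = (n - 1)*(n + 4)*(n^4 - 13*n^2 - 12*n) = (n - 4)*(n - 1)*(n + 4)*(n^3 + 4*n^2 + 3*n) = n*(n - 4)*(n - 1)*(n + 4)*(n^2 + 4*n + 3) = n*(n - 4)*(n - 1)*(n + 1)*(n + 4)*(n + 3)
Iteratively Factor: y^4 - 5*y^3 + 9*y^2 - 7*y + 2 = (y - 1)*(y^3 - 4*y^2 + 5*y - 2) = (y - 1)^2*(y^2 - 3*y + 2) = (y - 1)^3*(y - 2)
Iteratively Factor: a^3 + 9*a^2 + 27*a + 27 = (a + 3)*(a^2 + 6*a + 9) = (a + 3)^2*(a + 3)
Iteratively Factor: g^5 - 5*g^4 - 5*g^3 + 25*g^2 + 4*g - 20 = (g + 2)*(g^4 - 7*g^3 + 9*g^2 + 7*g - 10) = (g + 1)*(g + 2)*(g^3 - 8*g^2 + 17*g - 10) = (g - 2)*(g + 1)*(g + 2)*(g^2 - 6*g + 5) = (g - 2)*(g - 1)*(g + 1)*(g + 2)*(g - 5)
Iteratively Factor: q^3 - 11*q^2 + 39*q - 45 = (q - 5)*(q^2 - 6*q + 9) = (q - 5)*(q - 3)*(q - 3)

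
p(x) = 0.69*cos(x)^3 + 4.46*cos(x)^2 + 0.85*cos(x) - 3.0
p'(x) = -2.07*sin(x)*cos(x)^2 - 8.92*sin(x)*cos(x) - 0.85*sin(x)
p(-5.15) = -1.79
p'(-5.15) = -4.53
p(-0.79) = 0.05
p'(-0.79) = 5.79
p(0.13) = 2.90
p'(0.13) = -1.52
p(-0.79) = 0.05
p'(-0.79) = 5.79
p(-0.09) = 2.95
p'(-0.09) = 1.06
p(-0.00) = 3.00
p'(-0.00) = 0.00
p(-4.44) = -2.92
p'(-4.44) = 1.35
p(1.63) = -3.03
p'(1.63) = -0.33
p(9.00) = -0.59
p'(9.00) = 2.29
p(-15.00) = -1.37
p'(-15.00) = -3.08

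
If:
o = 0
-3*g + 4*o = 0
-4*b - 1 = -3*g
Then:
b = -1/4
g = 0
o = 0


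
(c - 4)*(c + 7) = c^2 + 3*c - 28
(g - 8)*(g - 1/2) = g^2 - 17*g/2 + 4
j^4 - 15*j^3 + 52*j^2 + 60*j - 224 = (j - 8)*(j - 7)*(j - 2)*(j + 2)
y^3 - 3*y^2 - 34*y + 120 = (y - 5)*(y - 4)*(y + 6)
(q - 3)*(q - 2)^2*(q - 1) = q^4 - 8*q^3 + 23*q^2 - 28*q + 12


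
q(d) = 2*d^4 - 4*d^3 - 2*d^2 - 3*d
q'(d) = 8*d^3 - 12*d^2 - 4*d - 3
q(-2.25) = 93.45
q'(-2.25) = -145.88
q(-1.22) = 12.38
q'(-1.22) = -30.51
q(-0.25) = 0.70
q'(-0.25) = -2.88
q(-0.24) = 0.67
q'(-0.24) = -2.84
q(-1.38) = 18.10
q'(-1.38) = -41.36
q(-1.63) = 31.02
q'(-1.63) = -63.01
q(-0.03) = 0.09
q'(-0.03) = -2.89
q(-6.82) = 5523.10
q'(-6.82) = -3071.59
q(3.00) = 27.00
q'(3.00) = 93.00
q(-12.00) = 48132.00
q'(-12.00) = -15507.00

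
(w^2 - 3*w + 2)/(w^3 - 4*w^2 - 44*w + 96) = (w - 1)/(w^2 - 2*w - 48)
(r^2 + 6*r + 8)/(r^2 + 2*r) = (r + 4)/r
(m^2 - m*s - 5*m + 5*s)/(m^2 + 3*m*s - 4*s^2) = (m - 5)/(m + 4*s)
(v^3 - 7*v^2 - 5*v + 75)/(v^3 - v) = (v^3 - 7*v^2 - 5*v + 75)/(v^3 - v)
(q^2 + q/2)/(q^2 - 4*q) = (q + 1/2)/(q - 4)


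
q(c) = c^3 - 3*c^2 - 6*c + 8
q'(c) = 3*c^2 - 6*c - 6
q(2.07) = -8.40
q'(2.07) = -5.57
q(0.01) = 7.94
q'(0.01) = -6.06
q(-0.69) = 10.38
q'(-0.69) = -0.43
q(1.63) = -5.42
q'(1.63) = -7.81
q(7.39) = 203.41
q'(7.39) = 113.50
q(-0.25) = 9.30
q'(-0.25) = -4.31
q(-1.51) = 6.78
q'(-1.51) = 9.90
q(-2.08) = -1.50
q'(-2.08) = 19.46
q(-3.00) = -28.00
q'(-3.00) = 39.00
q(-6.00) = -280.00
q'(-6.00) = 138.00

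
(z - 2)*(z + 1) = z^2 - z - 2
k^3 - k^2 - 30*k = k*(k - 6)*(k + 5)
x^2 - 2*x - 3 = (x - 3)*(x + 1)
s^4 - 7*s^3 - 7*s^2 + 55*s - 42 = (s - 7)*(s - 2)*(s - 1)*(s + 3)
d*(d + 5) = d^2 + 5*d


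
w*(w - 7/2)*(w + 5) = w^3 + 3*w^2/2 - 35*w/2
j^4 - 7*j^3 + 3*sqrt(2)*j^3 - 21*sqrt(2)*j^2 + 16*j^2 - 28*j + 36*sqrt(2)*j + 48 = (j - 4)*(j - 3)*(j + sqrt(2))*(j + 2*sqrt(2))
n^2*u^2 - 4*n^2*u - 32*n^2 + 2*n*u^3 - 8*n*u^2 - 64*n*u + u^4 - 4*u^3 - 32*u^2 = (n + u)^2*(u - 8)*(u + 4)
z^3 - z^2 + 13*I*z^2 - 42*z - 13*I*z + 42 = (z - 1)*(z + 6*I)*(z + 7*I)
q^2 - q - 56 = (q - 8)*(q + 7)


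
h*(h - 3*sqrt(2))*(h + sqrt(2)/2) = h^3 - 5*sqrt(2)*h^2/2 - 3*h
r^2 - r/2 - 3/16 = (r - 3/4)*(r + 1/4)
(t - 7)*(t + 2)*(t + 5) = t^3 - 39*t - 70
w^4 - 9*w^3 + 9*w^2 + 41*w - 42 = (w - 7)*(w - 3)*(w - 1)*(w + 2)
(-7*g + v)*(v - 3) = -7*g*v + 21*g + v^2 - 3*v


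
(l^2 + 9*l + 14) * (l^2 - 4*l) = l^4 + 5*l^3 - 22*l^2 - 56*l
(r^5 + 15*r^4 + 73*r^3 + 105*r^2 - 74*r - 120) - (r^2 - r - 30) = r^5 + 15*r^4 + 73*r^3 + 104*r^2 - 73*r - 90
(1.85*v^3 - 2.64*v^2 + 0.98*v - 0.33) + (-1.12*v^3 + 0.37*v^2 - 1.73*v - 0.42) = 0.73*v^3 - 2.27*v^2 - 0.75*v - 0.75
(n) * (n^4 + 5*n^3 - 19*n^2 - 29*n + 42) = n^5 + 5*n^4 - 19*n^3 - 29*n^2 + 42*n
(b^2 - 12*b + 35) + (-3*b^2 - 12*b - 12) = -2*b^2 - 24*b + 23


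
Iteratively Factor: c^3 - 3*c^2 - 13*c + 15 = (c - 5)*(c^2 + 2*c - 3) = (c - 5)*(c - 1)*(c + 3)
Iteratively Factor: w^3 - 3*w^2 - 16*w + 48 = (w - 3)*(w^2 - 16) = (w - 4)*(w - 3)*(w + 4)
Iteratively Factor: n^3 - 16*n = (n - 4)*(n^2 + 4*n) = n*(n - 4)*(n + 4)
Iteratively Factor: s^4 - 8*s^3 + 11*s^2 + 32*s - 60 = (s + 2)*(s^3 - 10*s^2 + 31*s - 30) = (s - 2)*(s + 2)*(s^2 - 8*s + 15) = (s - 3)*(s - 2)*(s + 2)*(s - 5)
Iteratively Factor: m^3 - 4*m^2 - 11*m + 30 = (m - 5)*(m^2 + m - 6) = (m - 5)*(m + 3)*(m - 2)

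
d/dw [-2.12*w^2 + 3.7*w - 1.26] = 3.7 - 4.24*w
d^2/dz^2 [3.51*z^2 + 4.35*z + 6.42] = 7.02000000000000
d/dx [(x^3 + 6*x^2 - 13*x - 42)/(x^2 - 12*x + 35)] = (x^4 - 24*x^3 + 46*x^2 + 504*x - 959)/(x^4 - 24*x^3 + 214*x^2 - 840*x + 1225)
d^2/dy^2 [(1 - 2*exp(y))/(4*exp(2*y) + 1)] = (-32*exp(4*y) + 64*exp(3*y) + 48*exp(2*y) - 16*exp(y) - 2)*exp(y)/(64*exp(6*y) + 48*exp(4*y) + 12*exp(2*y) + 1)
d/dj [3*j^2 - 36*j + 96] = 6*j - 36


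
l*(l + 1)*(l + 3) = l^3 + 4*l^2 + 3*l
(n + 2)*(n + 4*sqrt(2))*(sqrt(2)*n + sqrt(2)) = sqrt(2)*n^3 + 3*sqrt(2)*n^2 + 8*n^2 + 2*sqrt(2)*n + 24*n + 16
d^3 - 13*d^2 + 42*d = d*(d - 7)*(d - 6)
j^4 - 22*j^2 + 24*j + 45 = (j - 3)^2*(j + 1)*(j + 5)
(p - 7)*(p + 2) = p^2 - 5*p - 14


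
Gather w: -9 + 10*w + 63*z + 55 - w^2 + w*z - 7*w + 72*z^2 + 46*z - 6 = -w^2 + w*(z + 3) + 72*z^2 + 109*z + 40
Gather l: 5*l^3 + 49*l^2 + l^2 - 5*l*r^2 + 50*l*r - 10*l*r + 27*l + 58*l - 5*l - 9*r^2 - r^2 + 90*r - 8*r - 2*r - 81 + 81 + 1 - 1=5*l^3 + 50*l^2 + l*(-5*r^2 + 40*r + 80) - 10*r^2 + 80*r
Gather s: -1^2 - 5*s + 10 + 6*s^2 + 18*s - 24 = 6*s^2 + 13*s - 15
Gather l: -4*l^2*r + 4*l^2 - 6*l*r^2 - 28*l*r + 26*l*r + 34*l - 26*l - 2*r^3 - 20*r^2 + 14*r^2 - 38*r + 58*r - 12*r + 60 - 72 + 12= l^2*(4 - 4*r) + l*(-6*r^2 - 2*r + 8) - 2*r^3 - 6*r^2 + 8*r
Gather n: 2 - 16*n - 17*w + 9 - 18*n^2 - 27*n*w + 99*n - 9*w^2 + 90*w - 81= -18*n^2 + n*(83 - 27*w) - 9*w^2 + 73*w - 70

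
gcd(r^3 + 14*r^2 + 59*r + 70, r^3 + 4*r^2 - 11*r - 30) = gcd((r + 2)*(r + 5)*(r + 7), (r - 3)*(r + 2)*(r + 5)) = r^2 + 7*r + 10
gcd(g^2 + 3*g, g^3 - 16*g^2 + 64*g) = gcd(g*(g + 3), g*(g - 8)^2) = g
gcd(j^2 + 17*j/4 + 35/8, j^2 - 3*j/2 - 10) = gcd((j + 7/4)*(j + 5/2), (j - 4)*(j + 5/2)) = j + 5/2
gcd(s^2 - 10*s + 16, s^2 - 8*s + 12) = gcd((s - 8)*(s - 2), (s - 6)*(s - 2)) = s - 2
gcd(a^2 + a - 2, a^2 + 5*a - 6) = a - 1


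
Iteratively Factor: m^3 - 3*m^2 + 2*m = (m - 1)*(m^2 - 2*m) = (m - 2)*(m - 1)*(m)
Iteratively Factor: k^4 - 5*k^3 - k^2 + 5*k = (k - 1)*(k^3 - 4*k^2 - 5*k) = k*(k - 1)*(k^2 - 4*k - 5) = k*(k - 5)*(k - 1)*(k + 1)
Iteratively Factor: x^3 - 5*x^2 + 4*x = (x)*(x^2 - 5*x + 4) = x*(x - 1)*(x - 4)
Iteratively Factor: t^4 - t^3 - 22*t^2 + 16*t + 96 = (t + 2)*(t^3 - 3*t^2 - 16*t + 48) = (t + 2)*(t + 4)*(t^2 - 7*t + 12) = (t - 3)*(t + 2)*(t + 4)*(t - 4)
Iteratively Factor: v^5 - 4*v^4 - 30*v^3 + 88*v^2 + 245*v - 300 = (v - 5)*(v^4 + v^3 - 25*v^2 - 37*v + 60) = (v - 5)*(v + 3)*(v^3 - 2*v^2 - 19*v + 20) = (v - 5)*(v - 1)*(v + 3)*(v^2 - v - 20) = (v - 5)^2*(v - 1)*(v + 3)*(v + 4)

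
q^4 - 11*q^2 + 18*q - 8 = (q - 2)*(q - 1)^2*(q + 4)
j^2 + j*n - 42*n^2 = (j - 6*n)*(j + 7*n)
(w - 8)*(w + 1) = w^2 - 7*w - 8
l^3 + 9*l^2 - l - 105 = (l - 3)*(l + 5)*(l + 7)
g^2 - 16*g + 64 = (g - 8)^2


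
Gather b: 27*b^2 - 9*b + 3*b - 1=27*b^2 - 6*b - 1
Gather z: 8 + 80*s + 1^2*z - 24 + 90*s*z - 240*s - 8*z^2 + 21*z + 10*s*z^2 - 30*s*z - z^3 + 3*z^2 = -160*s - z^3 + z^2*(10*s - 5) + z*(60*s + 22) - 16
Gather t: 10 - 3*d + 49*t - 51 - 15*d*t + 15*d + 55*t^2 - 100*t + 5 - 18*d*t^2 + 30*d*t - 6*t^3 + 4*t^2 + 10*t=12*d - 6*t^3 + t^2*(59 - 18*d) + t*(15*d - 41) - 36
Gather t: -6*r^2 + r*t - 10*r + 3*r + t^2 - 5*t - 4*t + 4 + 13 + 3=-6*r^2 - 7*r + t^2 + t*(r - 9) + 20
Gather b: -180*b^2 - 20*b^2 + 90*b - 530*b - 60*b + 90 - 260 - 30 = -200*b^2 - 500*b - 200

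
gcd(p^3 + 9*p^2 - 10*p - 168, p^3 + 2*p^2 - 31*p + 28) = p^2 + 3*p - 28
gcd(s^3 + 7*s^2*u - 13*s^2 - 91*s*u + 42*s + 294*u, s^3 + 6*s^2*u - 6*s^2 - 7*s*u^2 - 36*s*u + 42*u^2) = s^2 + 7*s*u - 6*s - 42*u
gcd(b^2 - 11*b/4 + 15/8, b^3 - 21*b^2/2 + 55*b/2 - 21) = b - 3/2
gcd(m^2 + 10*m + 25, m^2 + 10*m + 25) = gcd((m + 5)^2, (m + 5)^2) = m^2 + 10*m + 25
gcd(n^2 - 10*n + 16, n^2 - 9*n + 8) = n - 8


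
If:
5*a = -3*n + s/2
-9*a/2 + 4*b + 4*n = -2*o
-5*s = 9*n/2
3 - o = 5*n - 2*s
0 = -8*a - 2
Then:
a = -1/4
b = -671/736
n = 25/69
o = 37/69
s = -15/46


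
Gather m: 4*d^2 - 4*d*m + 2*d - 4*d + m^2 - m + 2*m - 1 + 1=4*d^2 - 2*d + m^2 + m*(1 - 4*d)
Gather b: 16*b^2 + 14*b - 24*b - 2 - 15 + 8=16*b^2 - 10*b - 9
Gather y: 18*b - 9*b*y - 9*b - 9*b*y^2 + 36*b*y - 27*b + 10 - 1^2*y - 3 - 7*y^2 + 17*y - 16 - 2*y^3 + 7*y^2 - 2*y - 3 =-9*b*y^2 - 18*b - 2*y^3 + y*(27*b + 14) - 12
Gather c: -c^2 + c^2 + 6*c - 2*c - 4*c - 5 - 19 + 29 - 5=0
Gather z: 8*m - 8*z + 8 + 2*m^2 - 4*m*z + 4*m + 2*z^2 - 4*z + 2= 2*m^2 + 12*m + 2*z^2 + z*(-4*m - 12) + 10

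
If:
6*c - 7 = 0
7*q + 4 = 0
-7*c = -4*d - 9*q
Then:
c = 7/6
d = 559/168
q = -4/7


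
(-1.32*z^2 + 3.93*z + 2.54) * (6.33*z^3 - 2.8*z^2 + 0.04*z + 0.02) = -8.3556*z^5 + 28.5729*z^4 + 5.0214*z^3 - 6.9812*z^2 + 0.1802*z + 0.0508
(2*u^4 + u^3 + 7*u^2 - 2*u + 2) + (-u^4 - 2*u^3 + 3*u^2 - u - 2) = u^4 - u^3 + 10*u^2 - 3*u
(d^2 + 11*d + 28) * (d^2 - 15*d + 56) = d^4 - 4*d^3 - 81*d^2 + 196*d + 1568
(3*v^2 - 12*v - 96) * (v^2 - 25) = 3*v^4 - 12*v^3 - 171*v^2 + 300*v + 2400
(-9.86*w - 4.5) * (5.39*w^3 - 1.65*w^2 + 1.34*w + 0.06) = -53.1454*w^4 - 7.986*w^3 - 5.7874*w^2 - 6.6216*w - 0.27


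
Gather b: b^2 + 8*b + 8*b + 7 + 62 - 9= b^2 + 16*b + 60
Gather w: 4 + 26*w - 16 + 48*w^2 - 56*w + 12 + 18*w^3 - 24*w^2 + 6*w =18*w^3 + 24*w^2 - 24*w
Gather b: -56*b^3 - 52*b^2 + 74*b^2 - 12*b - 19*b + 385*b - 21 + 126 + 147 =-56*b^3 + 22*b^2 + 354*b + 252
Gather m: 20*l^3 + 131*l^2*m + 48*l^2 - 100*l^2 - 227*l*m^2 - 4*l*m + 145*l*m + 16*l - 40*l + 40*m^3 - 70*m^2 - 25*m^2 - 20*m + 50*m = 20*l^3 - 52*l^2 - 24*l + 40*m^3 + m^2*(-227*l - 95) + m*(131*l^2 + 141*l + 30)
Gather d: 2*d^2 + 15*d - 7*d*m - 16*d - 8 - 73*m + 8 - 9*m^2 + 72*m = 2*d^2 + d*(-7*m - 1) - 9*m^2 - m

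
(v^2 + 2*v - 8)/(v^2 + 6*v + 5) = (v^2 + 2*v - 8)/(v^2 + 6*v + 5)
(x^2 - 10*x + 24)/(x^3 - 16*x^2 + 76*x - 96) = (x - 4)/(x^2 - 10*x + 16)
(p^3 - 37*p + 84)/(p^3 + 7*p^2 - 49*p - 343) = (p^2 - 7*p + 12)/(p^2 - 49)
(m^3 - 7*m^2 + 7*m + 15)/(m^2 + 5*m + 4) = (m^2 - 8*m + 15)/(m + 4)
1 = 1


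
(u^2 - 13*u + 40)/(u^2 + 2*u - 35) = (u - 8)/(u + 7)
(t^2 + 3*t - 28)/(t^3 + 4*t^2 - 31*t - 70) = (t - 4)/(t^2 - 3*t - 10)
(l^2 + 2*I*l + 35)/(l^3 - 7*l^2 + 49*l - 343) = (l - 5*I)/(l^2 - 7*l*(1 + I) + 49*I)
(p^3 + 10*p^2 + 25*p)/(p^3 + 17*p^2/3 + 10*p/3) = 3*(p + 5)/(3*p + 2)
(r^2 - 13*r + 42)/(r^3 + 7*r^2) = (r^2 - 13*r + 42)/(r^2*(r + 7))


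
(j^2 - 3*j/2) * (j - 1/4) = j^3 - 7*j^2/4 + 3*j/8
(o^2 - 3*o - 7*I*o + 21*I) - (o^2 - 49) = -3*o - 7*I*o + 49 + 21*I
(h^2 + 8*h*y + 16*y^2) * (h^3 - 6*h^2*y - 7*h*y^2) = h^5 + 2*h^4*y - 39*h^3*y^2 - 152*h^2*y^3 - 112*h*y^4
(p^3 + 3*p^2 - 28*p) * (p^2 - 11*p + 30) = p^5 - 8*p^4 - 31*p^3 + 398*p^2 - 840*p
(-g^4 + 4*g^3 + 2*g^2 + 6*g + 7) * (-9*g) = 9*g^5 - 36*g^4 - 18*g^3 - 54*g^2 - 63*g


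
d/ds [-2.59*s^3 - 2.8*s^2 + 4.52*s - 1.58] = -7.77*s^2 - 5.6*s + 4.52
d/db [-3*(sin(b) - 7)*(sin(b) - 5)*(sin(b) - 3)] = 3*(-3*sin(b)^2 + 30*sin(b) - 71)*cos(b)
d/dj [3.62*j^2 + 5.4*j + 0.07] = 7.24*j + 5.4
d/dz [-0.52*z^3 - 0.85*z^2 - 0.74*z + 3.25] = -1.56*z^2 - 1.7*z - 0.74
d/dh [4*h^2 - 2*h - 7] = 8*h - 2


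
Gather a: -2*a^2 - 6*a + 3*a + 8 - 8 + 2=-2*a^2 - 3*a + 2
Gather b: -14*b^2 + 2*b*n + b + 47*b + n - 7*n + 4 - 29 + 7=-14*b^2 + b*(2*n + 48) - 6*n - 18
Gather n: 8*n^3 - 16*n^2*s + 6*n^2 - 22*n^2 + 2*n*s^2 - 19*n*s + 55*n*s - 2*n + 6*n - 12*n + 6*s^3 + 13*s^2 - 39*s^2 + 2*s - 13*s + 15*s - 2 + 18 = 8*n^3 + n^2*(-16*s - 16) + n*(2*s^2 + 36*s - 8) + 6*s^3 - 26*s^2 + 4*s + 16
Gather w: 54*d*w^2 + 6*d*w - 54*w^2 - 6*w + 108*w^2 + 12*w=w^2*(54*d + 54) + w*(6*d + 6)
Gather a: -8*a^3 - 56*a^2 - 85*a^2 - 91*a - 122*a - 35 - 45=-8*a^3 - 141*a^2 - 213*a - 80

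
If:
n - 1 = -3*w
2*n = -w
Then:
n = -1/5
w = 2/5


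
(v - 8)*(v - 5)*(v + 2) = v^3 - 11*v^2 + 14*v + 80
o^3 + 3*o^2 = o^2*(o + 3)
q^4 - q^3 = q^3*(q - 1)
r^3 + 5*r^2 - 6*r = r*(r - 1)*(r + 6)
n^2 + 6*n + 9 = (n + 3)^2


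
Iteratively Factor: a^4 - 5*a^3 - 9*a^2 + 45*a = (a - 3)*(a^3 - 2*a^2 - 15*a) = a*(a - 3)*(a^2 - 2*a - 15) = a*(a - 5)*(a - 3)*(a + 3)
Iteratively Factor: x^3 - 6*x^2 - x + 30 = (x - 3)*(x^2 - 3*x - 10) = (x - 5)*(x - 3)*(x + 2)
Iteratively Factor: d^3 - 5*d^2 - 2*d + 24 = (d - 4)*(d^2 - d - 6) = (d - 4)*(d - 3)*(d + 2)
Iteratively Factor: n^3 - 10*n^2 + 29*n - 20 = (n - 1)*(n^2 - 9*n + 20) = (n - 4)*(n - 1)*(n - 5)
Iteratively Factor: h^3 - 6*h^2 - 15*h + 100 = (h + 4)*(h^2 - 10*h + 25) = (h - 5)*(h + 4)*(h - 5)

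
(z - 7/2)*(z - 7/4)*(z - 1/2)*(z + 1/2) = z^4 - 21*z^3/4 + 47*z^2/8 + 21*z/16 - 49/32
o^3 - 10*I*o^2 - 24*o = o*(o - 6*I)*(o - 4*I)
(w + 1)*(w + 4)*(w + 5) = w^3 + 10*w^2 + 29*w + 20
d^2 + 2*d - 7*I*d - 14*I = (d + 2)*(d - 7*I)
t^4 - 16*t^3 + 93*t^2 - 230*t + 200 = (t - 5)^2*(t - 4)*(t - 2)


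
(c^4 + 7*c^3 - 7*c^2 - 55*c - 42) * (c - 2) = c^5 + 5*c^4 - 21*c^3 - 41*c^2 + 68*c + 84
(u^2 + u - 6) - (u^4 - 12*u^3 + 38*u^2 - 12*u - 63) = -u^4 + 12*u^3 - 37*u^2 + 13*u + 57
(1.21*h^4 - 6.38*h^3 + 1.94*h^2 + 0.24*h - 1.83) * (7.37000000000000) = 8.9177*h^4 - 47.0206*h^3 + 14.2978*h^2 + 1.7688*h - 13.4871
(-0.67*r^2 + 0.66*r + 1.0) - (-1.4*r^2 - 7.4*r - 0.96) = 0.73*r^2 + 8.06*r + 1.96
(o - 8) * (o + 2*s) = o^2 + 2*o*s - 8*o - 16*s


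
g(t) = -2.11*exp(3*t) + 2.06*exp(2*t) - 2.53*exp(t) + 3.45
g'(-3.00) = -0.12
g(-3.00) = 3.33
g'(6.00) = -414958075.57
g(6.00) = -138208277.23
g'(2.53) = -11905.21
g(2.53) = -3877.92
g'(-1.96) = -0.29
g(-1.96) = 3.13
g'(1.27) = -242.57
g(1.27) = -74.71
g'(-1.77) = -0.34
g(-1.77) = 3.07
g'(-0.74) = -0.96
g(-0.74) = 2.48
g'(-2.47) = -0.19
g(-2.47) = 3.25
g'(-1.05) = -0.65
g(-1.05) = 2.73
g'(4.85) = -13127457.45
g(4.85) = -4364826.40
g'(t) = -6.33*exp(3*t) + 4.12*exp(2*t) - 2.53*exp(t)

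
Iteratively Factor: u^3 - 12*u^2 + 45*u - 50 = (u - 2)*(u^2 - 10*u + 25) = (u - 5)*(u - 2)*(u - 5)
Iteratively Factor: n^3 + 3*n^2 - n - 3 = (n + 3)*(n^2 - 1) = (n - 1)*(n + 3)*(n + 1)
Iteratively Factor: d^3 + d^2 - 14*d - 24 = (d + 3)*(d^2 - 2*d - 8) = (d + 2)*(d + 3)*(d - 4)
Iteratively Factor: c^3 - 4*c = (c - 2)*(c^2 + 2*c) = c*(c - 2)*(c + 2)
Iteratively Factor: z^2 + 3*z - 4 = (z - 1)*(z + 4)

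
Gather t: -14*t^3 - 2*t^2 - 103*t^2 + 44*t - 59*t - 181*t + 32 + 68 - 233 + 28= -14*t^3 - 105*t^2 - 196*t - 105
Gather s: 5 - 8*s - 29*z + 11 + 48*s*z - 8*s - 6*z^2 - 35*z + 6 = s*(48*z - 16) - 6*z^2 - 64*z + 22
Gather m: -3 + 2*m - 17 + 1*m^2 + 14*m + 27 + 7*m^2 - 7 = 8*m^2 + 16*m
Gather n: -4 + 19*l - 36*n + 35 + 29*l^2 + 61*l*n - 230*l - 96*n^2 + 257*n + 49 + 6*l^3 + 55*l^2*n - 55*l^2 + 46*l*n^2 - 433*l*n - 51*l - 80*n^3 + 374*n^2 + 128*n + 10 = 6*l^3 - 26*l^2 - 262*l - 80*n^3 + n^2*(46*l + 278) + n*(55*l^2 - 372*l + 349) + 90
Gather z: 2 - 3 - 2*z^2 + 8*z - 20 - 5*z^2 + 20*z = -7*z^2 + 28*z - 21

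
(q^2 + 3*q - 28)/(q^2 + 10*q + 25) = (q^2 + 3*q - 28)/(q^2 + 10*q + 25)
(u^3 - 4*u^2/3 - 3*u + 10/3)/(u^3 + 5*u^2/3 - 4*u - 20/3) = (u - 1)/(u + 2)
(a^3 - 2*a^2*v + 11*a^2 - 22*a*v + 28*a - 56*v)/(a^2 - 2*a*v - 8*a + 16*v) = (a^2 + 11*a + 28)/(a - 8)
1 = 1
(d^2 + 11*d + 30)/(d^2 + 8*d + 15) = (d + 6)/(d + 3)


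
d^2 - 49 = (d - 7)*(d + 7)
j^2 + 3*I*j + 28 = (j - 4*I)*(j + 7*I)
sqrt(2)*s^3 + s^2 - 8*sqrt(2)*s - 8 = (s - 2*sqrt(2))*(s + 2*sqrt(2))*(sqrt(2)*s + 1)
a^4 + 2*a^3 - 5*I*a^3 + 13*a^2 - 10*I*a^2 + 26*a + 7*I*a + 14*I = (a + 2)*(a - 7*I)*(a + I)^2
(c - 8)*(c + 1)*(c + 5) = c^3 - 2*c^2 - 43*c - 40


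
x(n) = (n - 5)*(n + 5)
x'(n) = 2*n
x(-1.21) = -23.54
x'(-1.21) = -2.42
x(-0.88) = -24.23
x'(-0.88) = -1.76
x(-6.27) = 14.31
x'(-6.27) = -12.54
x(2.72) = -17.60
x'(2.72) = 5.44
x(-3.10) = -15.39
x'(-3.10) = -6.20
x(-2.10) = -20.59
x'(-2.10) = -4.20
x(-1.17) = -23.63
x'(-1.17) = -2.34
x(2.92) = -16.47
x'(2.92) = 5.84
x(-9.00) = 56.00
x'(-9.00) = -18.00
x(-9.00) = 56.00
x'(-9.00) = -18.00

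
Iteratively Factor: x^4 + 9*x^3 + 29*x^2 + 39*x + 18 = (x + 3)*(x^3 + 6*x^2 + 11*x + 6) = (x + 1)*(x + 3)*(x^2 + 5*x + 6) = (x + 1)*(x + 2)*(x + 3)*(x + 3)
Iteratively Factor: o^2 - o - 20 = (o - 5)*(o + 4)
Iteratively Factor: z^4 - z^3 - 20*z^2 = (z - 5)*(z^3 + 4*z^2) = (z - 5)*(z + 4)*(z^2) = z*(z - 5)*(z + 4)*(z)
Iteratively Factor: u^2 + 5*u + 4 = (u + 1)*(u + 4)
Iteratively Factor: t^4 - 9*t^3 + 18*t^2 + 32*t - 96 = (t + 2)*(t^3 - 11*t^2 + 40*t - 48) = (t - 4)*(t + 2)*(t^2 - 7*t + 12) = (t - 4)*(t - 3)*(t + 2)*(t - 4)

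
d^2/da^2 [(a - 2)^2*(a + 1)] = 6*a - 6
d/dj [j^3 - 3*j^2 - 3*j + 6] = 3*j^2 - 6*j - 3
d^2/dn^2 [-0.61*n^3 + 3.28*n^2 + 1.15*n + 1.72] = 6.56 - 3.66*n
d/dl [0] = 0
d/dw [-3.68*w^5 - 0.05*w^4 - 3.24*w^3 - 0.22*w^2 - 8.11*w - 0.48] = -18.4*w^4 - 0.2*w^3 - 9.72*w^2 - 0.44*w - 8.11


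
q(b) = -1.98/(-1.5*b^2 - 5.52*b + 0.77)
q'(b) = -1.98*(3.0*b + 5.52)/(-1.5*b^2 - 5.52*b + 0.77)^2 = (-5.94*b - 10.9296)/(1.5*b^2 + 5.52*b - 0.77)^2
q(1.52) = 0.18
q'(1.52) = -0.16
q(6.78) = 0.02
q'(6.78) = -0.00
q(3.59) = 0.05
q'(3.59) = -0.02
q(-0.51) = -0.62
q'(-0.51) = -0.77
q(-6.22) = 0.09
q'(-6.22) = 0.05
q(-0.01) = -2.40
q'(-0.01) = -15.97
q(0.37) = 1.34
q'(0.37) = -6.01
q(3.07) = 0.07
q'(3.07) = -0.03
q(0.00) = -2.57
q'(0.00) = -18.43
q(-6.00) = 0.10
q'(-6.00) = 0.06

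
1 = 1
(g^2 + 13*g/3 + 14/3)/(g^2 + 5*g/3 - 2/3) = (3*g + 7)/(3*g - 1)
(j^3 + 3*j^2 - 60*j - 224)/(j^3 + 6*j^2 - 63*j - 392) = (j + 4)/(j + 7)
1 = 1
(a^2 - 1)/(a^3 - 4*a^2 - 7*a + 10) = (a + 1)/(a^2 - 3*a - 10)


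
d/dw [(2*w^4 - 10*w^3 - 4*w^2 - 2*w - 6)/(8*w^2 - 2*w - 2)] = (8*w^5 - 23*w^4 + 6*w^3 + 21*w^2 + 28*w - 2)/(16*w^4 - 8*w^3 - 7*w^2 + 2*w + 1)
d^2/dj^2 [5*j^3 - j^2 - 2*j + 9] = 30*j - 2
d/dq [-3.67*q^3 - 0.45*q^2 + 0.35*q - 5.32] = -11.01*q^2 - 0.9*q + 0.35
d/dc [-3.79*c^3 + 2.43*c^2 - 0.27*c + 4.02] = -11.37*c^2 + 4.86*c - 0.27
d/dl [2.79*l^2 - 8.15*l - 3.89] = 5.58*l - 8.15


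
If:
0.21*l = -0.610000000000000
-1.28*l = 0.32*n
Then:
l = -2.90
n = 11.62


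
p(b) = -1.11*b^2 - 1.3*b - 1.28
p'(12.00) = -27.94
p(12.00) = -176.72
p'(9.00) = -21.28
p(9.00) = -102.89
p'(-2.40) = 4.03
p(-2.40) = -4.55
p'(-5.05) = 9.91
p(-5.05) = -23.02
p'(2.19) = -6.16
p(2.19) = -9.45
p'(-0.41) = -0.39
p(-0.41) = -0.93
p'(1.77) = -5.23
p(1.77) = -7.06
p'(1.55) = -4.74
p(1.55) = -5.96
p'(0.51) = -2.43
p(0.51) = -2.23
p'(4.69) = -11.71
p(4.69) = -31.79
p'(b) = -2.22*b - 1.3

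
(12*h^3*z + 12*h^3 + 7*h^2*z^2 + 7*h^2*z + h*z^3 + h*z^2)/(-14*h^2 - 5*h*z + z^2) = h*(12*h^2*z + 12*h^2 + 7*h*z^2 + 7*h*z + z^3 + z^2)/(-14*h^2 - 5*h*z + z^2)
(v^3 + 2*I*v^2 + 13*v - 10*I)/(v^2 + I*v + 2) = (v^2 + 3*I*v + 10)/(v + 2*I)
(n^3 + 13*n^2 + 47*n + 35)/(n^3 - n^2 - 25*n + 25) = (n^2 + 8*n + 7)/(n^2 - 6*n + 5)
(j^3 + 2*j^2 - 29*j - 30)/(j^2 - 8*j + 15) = (j^2 + 7*j + 6)/(j - 3)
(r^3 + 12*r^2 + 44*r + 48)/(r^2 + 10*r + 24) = r + 2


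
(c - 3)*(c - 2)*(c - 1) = c^3 - 6*c^2 + 11*c - 6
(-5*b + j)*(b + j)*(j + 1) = -5*b^2*j - 5*b^2 - 4*b*j^2 - 4*b*j + j^3 + j^2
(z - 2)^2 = z^2 - 4*z + 4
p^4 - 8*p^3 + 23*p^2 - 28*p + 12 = (p - 3)*(p - 2)^2*(p - 1)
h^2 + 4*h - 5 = (h - 1)*(h + 5)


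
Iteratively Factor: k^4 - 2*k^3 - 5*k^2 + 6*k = (k + 2)*(k^3 - 4*k^2 + 3*k) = (k - 1)*(k + 2)*(k^2 - 3*k) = k*(k - 1)*(k + 2)*(k - 3)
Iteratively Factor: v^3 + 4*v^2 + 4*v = (v + 2)*(v^2 + 2*v) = (v + 2)^2*(v)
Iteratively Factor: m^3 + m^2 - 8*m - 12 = (m + 2)*(m^2 - m - 6) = (m + 2)^2*(m - 3)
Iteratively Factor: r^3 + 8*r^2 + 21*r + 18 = (r + 3)*(r^2 + 5*r + 6) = (r + 2)*(r + 3)*(r + 3)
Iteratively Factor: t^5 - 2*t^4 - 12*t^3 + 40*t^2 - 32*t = (t)*(t^4 - 2*t^3 - 12*t^2 + 40*t - 32) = t*(t + 4)*(t^3 - 6*t^2 + 12*t - 8) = t*(t - 2)*(t + 4)*(t^2 - 4*t + 4) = t*(t - 2)^2*(t + 4)*(t - 2)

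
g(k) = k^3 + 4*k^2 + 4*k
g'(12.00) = 532.00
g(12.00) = 2352.00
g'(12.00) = 532.00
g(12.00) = 2352.00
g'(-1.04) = -1.08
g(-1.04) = -0.96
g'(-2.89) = 5.94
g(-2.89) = -2.29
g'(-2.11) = 0.48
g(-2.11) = -0.03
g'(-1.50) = -1.25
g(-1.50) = -0.38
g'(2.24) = 36.97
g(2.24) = 40.27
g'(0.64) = 10.35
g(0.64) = 4.46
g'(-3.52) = 13.01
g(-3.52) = -8.13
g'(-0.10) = 3.23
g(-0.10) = -0.36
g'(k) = 3*k^2 + 8*k + 4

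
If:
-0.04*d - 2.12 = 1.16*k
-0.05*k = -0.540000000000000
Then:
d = -366.20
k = 10.80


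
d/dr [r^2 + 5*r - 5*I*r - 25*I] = 2*r + 5 - 5*I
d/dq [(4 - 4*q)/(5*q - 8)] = 12/(5*q - 8)^2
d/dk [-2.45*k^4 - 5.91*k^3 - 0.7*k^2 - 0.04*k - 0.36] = -9.8*k^3 - 17.73*k^2 - 1.4*k - 0.04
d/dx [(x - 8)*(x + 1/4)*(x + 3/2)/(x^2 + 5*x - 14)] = (8*x^4 + 80*x^3 - 477*x^2 + 1448*x + 1646)/(8*(x^4 + 10*x^3 - 3*x^2 - 140*x + 196))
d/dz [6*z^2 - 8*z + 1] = 12*z - 8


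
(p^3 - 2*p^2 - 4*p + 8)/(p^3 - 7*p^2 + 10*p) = (p^2 - 4)/(p*(p - 5))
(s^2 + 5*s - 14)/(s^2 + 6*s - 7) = (s - 2)/(s - 1)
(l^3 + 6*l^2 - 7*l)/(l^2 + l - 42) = l*(l - 1)/(l - 6)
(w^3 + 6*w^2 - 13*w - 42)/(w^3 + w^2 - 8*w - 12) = (w + 7)/(w + 2)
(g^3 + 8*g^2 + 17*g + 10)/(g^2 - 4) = (g^2 + 6*g + 5)/(g - 2)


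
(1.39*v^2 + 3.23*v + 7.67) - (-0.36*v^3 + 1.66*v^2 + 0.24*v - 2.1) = 0.36*v^3 - 0.27*v^2 + 2.99*v + 9.77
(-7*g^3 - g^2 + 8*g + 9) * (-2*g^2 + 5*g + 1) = 14*g^5 - 33*g^4 - 28*g^3 + 21*g^2 + 53*g + 9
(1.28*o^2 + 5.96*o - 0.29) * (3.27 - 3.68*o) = -4.7104*o^3 - 17.7472*o^2 + 20.5564*o - 0.9483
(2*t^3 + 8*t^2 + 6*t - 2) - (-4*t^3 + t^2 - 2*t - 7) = 6*t^3 + 7*t^2 + 8*t + 5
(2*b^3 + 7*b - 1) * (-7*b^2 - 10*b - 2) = -14*b^5 - 20*b^4 - 53*b^3 - 63*b^2 - 4*b + 2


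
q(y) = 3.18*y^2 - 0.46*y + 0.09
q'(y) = 6.36*y - 0.46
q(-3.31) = 36.45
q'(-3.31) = -21.51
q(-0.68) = 1.87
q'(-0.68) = -4.78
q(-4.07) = 54.64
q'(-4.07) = -26.35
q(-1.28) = 5.89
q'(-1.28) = -8.60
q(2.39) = 17.16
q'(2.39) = 14.74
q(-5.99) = 116.94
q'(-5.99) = -38.56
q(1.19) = 4.05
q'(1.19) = 7.11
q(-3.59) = 42.73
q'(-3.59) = -23.29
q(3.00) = 27.33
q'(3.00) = 18.62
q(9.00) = 253.53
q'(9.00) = 56.78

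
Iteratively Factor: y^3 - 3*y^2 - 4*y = (y)*(y^2 - 3*y - 4) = y*(y + 1)*(y - 4)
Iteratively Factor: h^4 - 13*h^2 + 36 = (h - 2)*(h^3 + 2*h^2 - 9*h - 18) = (h - 3)*(h - 2)*(h^2 + 5*h + 6) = (h - 3)*(h - 2)*(h + 3)*(h + 2)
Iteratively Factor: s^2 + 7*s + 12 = (s + 3)*(s + 4)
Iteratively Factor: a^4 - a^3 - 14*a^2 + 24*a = (a - 3)*(a^3 + 2*a^2 - 8*a) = (a - 3)*(a + 4)*(a^2 - 2*a) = a*(a - 3)*(a + 4)*(a - 2)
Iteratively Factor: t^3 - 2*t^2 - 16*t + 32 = (t + 4)*(t^2 - 6*t + 8) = (t - 2)*(t + 4)*(t - 4)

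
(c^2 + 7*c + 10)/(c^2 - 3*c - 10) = (c + 5)/(c - 5)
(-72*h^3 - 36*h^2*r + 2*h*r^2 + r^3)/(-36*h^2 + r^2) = 2*h + r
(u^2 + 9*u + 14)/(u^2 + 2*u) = (u + 7)/u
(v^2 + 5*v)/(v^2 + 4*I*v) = (v + 5)/(v + 4*I)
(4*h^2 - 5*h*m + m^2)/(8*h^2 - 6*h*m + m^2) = (h - m)/(2*h - m)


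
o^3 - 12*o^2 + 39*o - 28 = (o - 7)*(o - 4)*(o - 1)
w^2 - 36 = (w - 6)*(w + 6)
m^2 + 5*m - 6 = (m - 1)*(m + 6)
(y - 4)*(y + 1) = y^2 - 3*y - 4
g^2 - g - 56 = (g - 8)*(g + 7)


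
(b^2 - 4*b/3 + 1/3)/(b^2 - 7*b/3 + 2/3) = (b - 1)/(b - 2)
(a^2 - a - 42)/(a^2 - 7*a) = (a + 6)/a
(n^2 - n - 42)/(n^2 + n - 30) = (n - 7)/(n - 5)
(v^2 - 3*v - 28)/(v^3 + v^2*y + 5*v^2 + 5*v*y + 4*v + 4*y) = (v - 7)/(v^2 + v*y + v + y)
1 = 1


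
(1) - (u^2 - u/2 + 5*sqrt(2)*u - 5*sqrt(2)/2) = -u^2 - 5*sqrt(2)*u + u/2 + 1 + 5*sqrt(2)/2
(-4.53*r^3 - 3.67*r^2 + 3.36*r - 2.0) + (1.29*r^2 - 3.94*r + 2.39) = -4.53*r^3 - 2.38*r^2 - 0.58*r + 0.39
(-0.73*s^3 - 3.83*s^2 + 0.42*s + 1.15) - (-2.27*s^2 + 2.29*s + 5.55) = -0.73*s^3 - 1.56*s^2 - 1.87*s - 4.4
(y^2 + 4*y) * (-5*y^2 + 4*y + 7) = -5*y^4 - 16*y^3 + 23*y^2 + 28*y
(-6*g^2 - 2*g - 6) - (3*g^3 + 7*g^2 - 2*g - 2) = -3*g^3 - 13*g^2 - 4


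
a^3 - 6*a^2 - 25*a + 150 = (a - 6)*(a - 5)*(a + 5)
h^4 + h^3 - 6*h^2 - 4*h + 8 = (h - 2)*(h - 1)*(h + 2)^2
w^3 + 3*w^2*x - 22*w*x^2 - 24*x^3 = (w - 4*x)*(w + x)*(w + 6*x)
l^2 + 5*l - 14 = (l - 2)*(l + 7)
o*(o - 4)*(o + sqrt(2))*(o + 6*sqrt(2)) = o^4 - 4*o^3 + 7*sqrt(2)*o^3 - 28*sqrt(2)*o^2 + 12*o^2 - 48*o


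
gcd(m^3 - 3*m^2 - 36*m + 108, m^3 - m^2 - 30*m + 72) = m^2 + 3*m - 18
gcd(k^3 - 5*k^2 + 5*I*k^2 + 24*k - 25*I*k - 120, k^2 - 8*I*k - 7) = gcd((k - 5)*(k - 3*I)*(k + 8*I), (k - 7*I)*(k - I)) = 1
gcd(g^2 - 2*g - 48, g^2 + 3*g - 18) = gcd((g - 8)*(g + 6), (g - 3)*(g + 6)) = g + 6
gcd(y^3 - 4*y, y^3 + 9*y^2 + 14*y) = y^2 + 2*y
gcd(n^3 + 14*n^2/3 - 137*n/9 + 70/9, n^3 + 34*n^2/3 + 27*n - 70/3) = n^2 + 19*n/3 - 14/3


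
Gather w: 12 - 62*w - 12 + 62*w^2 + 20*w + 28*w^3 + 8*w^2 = 28*w^3 + 70*w^2 - 42*w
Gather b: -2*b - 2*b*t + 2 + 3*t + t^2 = b*(-2*t - 2) + t^2 + 3*t + 2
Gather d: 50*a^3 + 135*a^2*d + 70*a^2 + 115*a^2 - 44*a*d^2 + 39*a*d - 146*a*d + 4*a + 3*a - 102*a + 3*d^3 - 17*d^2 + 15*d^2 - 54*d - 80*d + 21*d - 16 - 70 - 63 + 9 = 50*a^3 + 185*a^2 - 95*a + 3*d^3 + d^2*(-44*a - 2) + d*(135*a^2 - 107*a - 113) - 140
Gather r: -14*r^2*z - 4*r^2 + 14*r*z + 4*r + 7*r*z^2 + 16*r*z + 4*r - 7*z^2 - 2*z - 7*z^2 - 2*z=r^2*(-14*z - 4) + r*(7*z^2 + 30*z + 8) - 14*z^2 - 4*z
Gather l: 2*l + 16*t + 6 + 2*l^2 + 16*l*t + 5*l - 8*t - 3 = 2*l^2 + l*(16*t + 7) + 8*t + 3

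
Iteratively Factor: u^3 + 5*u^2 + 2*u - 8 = (u + 4)*(u^2 + u - 2) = (u - 1)*(u + 4)*(u + 2)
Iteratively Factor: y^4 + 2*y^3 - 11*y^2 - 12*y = (y - 3)*(y^3 + 5*y^2 + 4*y) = (y - 3)*(y + 4)*(y^2 + y) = y*(y - 3)*(y + 4)*(y + 1)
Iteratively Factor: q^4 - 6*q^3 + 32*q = (q)*(q^3 - 6*q^2 + 32) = q*(q - 4)*(q^2 - 2*q - 8) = q*(q - 4)*(q + 2)*(q - 4)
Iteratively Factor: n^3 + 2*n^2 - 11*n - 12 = (n + 4)*(n^2 - 2*n - 3) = (n + 1)*(n + 4)*(n - 3)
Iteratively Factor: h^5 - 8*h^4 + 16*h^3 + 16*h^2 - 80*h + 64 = (h + 2)*(h^4 - 10*h^3 + 36*h^2 - 56*h + 32) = (h - 2)*(h + 2)*(h^3 - 8*h^2 + 20*h - 16) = (h - 2)^2*(h + 2)*(h^2 - 6*h + 8) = (h - 4)*(h - 2)^2*(h + 2)*(h - 2)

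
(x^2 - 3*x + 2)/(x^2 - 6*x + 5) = (x - 2)/(x - 5)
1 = 1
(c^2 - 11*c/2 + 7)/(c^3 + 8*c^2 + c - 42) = (c - 7/2)/(c^2 + 10*c + 21)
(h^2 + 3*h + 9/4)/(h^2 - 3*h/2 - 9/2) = (h + 3/2)/(h - 3)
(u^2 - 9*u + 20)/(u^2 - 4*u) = (u - 5)/u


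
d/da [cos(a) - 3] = -sin(a)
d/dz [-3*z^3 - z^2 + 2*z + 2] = -9*z^2 - 2*z + 2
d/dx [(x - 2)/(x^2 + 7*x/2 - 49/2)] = 2*(-2*x^2 + 8*x - 35)/(4*x^4 + 28*x^3 - 147*x^2 - 686*x + 2401)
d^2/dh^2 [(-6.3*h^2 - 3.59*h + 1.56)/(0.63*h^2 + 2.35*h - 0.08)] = (15.804558*h^3 + 1.809864*h^2 + 12.771864*h + 15.956968)/(0.250047*h^6 + 2.798145*h^5 + 10.342269*h^4 + 12.267235*h^3 - 1.313304*h^2 + 0.04512*h - 0.000512)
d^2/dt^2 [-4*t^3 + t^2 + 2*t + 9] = 2 - 24*t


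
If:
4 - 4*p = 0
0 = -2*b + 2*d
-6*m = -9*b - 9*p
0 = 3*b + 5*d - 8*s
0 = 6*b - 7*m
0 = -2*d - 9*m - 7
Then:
No Solution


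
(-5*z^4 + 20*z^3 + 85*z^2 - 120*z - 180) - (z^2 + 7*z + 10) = -5*z^4 + 20*z^3 + 84*z^2 - 127*z - 190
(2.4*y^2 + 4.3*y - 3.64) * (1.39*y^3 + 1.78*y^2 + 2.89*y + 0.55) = 3.336*y^5 + 10.249*y^4 + 9.5304*y^3 + 7.2678*y^2 - 8.1546*y - 2.002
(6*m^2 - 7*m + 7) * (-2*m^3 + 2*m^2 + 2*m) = -12*m^5 + 26*m^4 - 16*m^3 + 14*m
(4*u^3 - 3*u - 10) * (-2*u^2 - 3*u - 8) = -8*u^5 - 12*u^4 - 26*u^3 + 29*u^2 + 54*u + 80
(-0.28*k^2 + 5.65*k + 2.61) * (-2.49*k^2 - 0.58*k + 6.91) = 0.6972*k^4 - 13.9061*k^3 - 11.7107*k^2 + 37.5277*k + 18.0351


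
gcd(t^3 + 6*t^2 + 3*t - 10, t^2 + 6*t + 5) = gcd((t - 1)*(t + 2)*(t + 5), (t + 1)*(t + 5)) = t + 5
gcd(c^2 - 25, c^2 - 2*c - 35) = c + 5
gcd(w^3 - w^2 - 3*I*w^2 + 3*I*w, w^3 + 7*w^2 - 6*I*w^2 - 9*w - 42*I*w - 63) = w - 3*I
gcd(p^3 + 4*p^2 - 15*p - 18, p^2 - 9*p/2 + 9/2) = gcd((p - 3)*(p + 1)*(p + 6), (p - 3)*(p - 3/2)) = p - 3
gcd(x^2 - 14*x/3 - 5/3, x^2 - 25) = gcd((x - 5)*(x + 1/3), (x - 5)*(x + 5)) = x - 5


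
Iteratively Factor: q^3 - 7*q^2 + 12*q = (q - 4)*(q^2 - 3*q) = (q - 4)*(q - 3)*(q)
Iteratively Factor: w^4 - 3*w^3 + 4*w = (w)*(w^3 - 3*w^2 + 4) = w*(w - 2)*(w^2 - w - 2) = w*(w - 2)*(w + 1)*(w - 2)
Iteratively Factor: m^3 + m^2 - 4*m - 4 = (m - 2)*(m^2 + 3*m + 2) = (m - 2)*(m + 1)*(m + 2)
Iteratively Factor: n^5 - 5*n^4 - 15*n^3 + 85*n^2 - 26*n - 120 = (n + 4)*(n^4 - 9*n^3 + 21*n^2 + n - 30) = (n - 3)*(n + 4)*(n^3 - 6*n^2 + 3*n + 10) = (n - 5)*(n - 3)*(n + 4)*(n^2 - n - 2) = (n - 5)*(n - 3)*(n - 2)*(n + 4)*(n + 1)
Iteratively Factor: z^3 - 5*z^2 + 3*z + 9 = (z - 3)*(z^2 - 2*z - 3) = (z - 3)*(z + 1)*(z - 3)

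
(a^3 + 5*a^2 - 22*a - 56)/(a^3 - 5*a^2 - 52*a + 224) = (a + 2)/(a - 8)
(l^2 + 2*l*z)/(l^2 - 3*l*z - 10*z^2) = l/(l - 5*z)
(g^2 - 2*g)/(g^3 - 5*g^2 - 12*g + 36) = g/(g^2 - 3*g - 18)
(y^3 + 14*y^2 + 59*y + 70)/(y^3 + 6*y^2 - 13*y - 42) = (y + 5)/(y - 3)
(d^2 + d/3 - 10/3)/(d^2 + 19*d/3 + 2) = (3*d^2 + d - 10)/(3*d^2 + 19*d + 6)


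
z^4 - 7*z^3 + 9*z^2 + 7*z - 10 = (z - 5)*(z - 2)*(z - 1)*(z + 1)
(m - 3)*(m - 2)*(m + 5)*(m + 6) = m^4 + 6*m^3 - 19*m^2 - 84*m + 180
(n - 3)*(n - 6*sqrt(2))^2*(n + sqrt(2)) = n^4 - 11*sqrt(2)*n^3 - 3*n^3 + 33*sqrt(2)*n^2 + 48*n^2 - 144*n + 72*sqrt(2)*n - 216*sqrt(2)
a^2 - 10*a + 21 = (a - 7)*(a - 3)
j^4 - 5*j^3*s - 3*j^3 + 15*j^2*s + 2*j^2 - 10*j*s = j*(j - 2)*(j - 1)*(j - 5*s)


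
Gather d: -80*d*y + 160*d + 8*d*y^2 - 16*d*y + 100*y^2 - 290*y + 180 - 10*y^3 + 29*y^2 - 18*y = d*(8*y^2 - 96*y + 160) - 10*y^3 + 129*y^2 - 308*y + 180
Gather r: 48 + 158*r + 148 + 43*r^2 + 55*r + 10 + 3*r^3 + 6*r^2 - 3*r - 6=3*r^3 + 49*r^2 + 210*r + 200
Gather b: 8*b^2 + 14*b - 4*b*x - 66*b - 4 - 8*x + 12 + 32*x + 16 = 8*b^2 + b*(-4*x - 52) + 24*x + 24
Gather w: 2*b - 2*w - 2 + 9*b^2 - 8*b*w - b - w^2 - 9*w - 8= 9*b^2 + b - w^2 + w*(-8*b - 11) - 10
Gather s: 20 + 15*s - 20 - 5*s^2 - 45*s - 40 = -5*s^2 - 30*s - 40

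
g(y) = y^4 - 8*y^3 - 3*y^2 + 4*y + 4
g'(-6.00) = -1688.00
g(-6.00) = 2896.00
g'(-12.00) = -10292.00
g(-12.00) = 34084.00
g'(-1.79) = -85.10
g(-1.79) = 43.38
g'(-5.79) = -1542.26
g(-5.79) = 2556.97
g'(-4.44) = -792.60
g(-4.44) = 1015.95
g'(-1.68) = -72.62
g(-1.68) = 34.71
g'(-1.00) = -18.00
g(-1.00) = 6.00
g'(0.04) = 3.72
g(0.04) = 4.15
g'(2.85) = -115.44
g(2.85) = -128.19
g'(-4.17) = -678.36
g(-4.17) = 817.62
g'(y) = 4*y^3 - 24*y^2 - 6*y + 4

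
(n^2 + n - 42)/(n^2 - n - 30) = (n + 7)/(n + 5)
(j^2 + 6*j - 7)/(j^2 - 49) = (j - 1)/(j - 7)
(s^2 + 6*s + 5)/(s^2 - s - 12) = (s^2 + 6*s + 5)/(s^2 - s - 12)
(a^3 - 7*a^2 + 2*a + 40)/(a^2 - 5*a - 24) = (-a^3 + 7*a^2 - 2*a - 40)/(-a^2 + 5*a + 24)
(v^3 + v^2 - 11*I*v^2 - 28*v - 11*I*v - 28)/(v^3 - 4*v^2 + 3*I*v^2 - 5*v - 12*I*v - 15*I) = (v^2 - 11*I*v - 28)/(v^2 + v*(-5 + 3*I) - 15*I)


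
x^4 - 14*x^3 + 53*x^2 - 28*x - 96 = (x - 8)*(x - 4)*(x - 3)*(x + 1)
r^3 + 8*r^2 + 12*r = r*(r + 2)*(r + 6)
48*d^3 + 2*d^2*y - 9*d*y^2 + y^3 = (-8*d + y)*(-3*d + y)*(2*d + y)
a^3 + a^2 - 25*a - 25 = (a - 5)*(a + 1)*(a + 5)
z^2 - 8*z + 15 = (z - 5)*(z - 3)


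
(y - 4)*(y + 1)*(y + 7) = y^3 + 4*y^2 - 25*y - 28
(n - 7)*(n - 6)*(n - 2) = n^3 - 15*n^2 + 68*n - 84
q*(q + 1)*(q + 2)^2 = q^4 + 5*q^3 + 8*q^2 + 4*q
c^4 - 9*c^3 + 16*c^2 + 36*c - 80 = (c - 5)*(c - 4)*(c - 2)*(c + 2)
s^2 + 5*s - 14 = (s - 2)*(s + 7)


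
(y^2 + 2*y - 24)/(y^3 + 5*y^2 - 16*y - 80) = (y + 6)/(y^2 + 9*y + 20)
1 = 1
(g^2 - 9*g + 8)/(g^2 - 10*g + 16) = (g - 1)/(g - 2)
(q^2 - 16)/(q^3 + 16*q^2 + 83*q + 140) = (q - 4)/(q^2 + 12*q + 35)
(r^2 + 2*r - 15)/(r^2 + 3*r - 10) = (r - 3)/(r - 2)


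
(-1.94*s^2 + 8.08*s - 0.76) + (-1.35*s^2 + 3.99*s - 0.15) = -3.29*s^2 + 12.07*s - 0.91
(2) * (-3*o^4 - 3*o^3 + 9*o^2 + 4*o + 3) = -6*o^4 - 6*o^3 + 18*o^2 + 8*o + 6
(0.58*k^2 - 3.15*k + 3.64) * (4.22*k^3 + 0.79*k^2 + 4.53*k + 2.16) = 2.4476*k^5 - 12.8348*k^4 + 15.4997*k^3 - 10.1411*k^2 + 9.6852*k + 7.8624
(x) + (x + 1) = 2*x + 1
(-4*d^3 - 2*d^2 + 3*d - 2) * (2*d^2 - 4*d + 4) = -8*d^5 + 12*d^4 - 2*d^3 - 24*d^2 + 20*d - 8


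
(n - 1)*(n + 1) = n^2 - 1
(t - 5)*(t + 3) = t^2 - 2*t - 15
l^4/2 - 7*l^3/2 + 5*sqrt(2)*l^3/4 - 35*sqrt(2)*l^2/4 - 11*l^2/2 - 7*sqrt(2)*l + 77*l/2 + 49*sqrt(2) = (l/2 + sqrt(2)/2)*(l - 7)*(l - 2*sqrt(2))*(l + 7*sqrt(2)/2)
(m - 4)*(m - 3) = m^2 - 7*m + 12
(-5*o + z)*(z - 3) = -5*o*z + 15*o + z^2 - 3*z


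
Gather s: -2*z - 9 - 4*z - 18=-6*z - 27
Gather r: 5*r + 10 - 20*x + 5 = 5*r - 20*x + 15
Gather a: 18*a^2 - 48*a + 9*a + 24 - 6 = 18*a^2 - 39*a + 18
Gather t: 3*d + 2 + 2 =3*d + 4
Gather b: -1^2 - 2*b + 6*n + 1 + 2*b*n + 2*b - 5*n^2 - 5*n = 2*b*n - 5*n^2 + n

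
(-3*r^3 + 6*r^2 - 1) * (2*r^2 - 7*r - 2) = -6*r^5 + 33*r^4 - 36*r^3 - 14*r^2 + 7*r + 2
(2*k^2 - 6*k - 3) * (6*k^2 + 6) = 12*k^4 - 36*k^3 - 6*k^2 - 36*k - 18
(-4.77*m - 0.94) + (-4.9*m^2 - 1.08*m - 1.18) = -4.9*m^2 - 5.85*m - 2.12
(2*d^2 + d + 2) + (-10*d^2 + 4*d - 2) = -8*d^2 + 5*d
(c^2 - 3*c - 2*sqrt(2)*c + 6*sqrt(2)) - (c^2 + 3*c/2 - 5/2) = -9*c/2 - 2*sqrt(2)*c + 5/2 + 6*sqrt(2)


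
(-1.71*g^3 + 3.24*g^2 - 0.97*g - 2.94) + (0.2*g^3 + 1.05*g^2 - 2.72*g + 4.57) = -1.51*g^3 + 4.29*g^2 - 3.69*g + 1.63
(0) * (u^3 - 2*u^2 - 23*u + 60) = 0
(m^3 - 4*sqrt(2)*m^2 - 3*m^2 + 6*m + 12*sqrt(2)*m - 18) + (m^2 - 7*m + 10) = m^3 - 4*sqrt(2)*m^2 - 2*m^2 - m + 12*sqrt(2)*m - 8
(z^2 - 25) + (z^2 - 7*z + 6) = 2*z^2 - 7*z - 19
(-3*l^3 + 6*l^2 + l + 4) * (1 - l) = 3*l^4 - 9*l^3 + 5*l^2 - 3*l + 4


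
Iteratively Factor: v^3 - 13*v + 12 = (v - 1)*(v^2 + v - 12) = (v - 3)*(v - 1)*(v + 4)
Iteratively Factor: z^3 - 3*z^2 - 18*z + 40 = (z - 5)*(z^2 + 2*z - 8) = (z - 5)*(z - 2)*(z + 4)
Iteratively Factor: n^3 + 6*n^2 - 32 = (n + 4)*(n^2 + 2*n - 8) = (n + 4)^2*(n - 2)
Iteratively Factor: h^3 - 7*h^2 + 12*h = (h)*(h^2 - 7*h + 12) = h*(h - 4)*(h - 3)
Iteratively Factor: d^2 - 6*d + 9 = (d - 3)*(d - 3)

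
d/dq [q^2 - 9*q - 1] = 2*q - 9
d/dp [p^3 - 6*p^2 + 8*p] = 3*p^2 - 12*p + 8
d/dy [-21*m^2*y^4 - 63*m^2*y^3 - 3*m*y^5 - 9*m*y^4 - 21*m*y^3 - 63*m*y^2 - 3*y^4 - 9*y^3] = 3*y*(-28*m^2*y^2 - 63*m^2*y - 5*m*y^3 - 12*m*y^2 - 21*m*y - 42*m - 4*y^2 - 9*y)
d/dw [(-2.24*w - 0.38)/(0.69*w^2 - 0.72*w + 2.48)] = (1.5456*w^2 + 0.5244*w - 5.8288)/(0.4761*w^4 - 0.9936*w^3 + 3.9408*w^2 - 3.5712*w + 6.1504)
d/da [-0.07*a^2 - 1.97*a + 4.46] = -0.14*a - 1.97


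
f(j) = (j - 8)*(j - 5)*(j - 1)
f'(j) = (j - 8)*(j - 5) + (j - 8)*(j - 1) + (j - 5)*(j - 1)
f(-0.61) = -77.77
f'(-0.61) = 71.20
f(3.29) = 18.44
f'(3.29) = -6.65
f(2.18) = 19.37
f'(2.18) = 6.22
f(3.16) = 19.24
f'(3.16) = -5.52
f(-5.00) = -780.00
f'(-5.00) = 268.00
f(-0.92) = -101.39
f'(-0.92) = 81.30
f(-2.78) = -317.02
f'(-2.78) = 154.03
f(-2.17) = -231.15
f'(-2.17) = 127.89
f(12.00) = 308.00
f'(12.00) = 149.00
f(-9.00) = -2380.00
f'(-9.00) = 548.00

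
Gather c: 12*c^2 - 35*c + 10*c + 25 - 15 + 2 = 12*c^2 - 25*c + 12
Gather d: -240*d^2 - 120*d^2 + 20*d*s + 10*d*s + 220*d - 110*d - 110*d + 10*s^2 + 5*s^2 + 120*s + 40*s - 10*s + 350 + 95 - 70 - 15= -360*d^2 + 30*d*s + 15*s^2 + 150*s + 360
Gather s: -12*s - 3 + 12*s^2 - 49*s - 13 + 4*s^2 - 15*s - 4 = 16*s^2 - 76*s - 20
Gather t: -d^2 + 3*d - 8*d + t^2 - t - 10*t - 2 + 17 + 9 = -d^2 - 5*d + t^2 - 11*t + 24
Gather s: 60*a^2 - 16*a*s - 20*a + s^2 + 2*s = 60*a^2 - 20*a + s^2 + s*(2 - 16*a)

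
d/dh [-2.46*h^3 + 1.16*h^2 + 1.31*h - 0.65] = -7.38*h^2 + 2.32*h + 1.31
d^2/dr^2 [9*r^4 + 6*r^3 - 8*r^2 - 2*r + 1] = 108*r^2 + 36*r - 16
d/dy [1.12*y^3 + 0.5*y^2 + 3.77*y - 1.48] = 3.36*y^2 + 1.0*y + 3.77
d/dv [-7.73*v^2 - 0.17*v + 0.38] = -15.46*v - 0.17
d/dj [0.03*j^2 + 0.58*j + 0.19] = 0.06*j + 0.58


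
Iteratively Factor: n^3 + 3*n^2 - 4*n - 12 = (n - 2)*(n^2 + 5*n + 6) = (n - 2)*(n + 3)*(n + 2)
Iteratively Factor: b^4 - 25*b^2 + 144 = (b + 4)*(b^3 - 4*b^2 - 9*b + 36) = (b - 4)*(b + 4)*(b^2 - 9) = (b - 4)*(b + 3)*(b + 4)*(b - 3)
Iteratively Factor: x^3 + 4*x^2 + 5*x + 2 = (x + 1)*(x^2 + 3*x + 2) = (x + 1)^2*(x + 2)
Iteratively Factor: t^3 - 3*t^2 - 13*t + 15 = (t - 5)*(t^2 + 2*t - 3) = (t - 5)*(t - 1)*(t + 3)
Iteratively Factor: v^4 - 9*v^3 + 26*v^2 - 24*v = (v)*(v^3 - 9*v^2 + 26*v - 24) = v*(v - 2)*(v^2 - 7*v + 12) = v*(v - 4)*(v - 2)*(v - 3)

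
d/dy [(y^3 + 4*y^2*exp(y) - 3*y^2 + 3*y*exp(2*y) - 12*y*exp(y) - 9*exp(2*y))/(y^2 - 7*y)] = (4*y^4*exp(y) + y^4 + 6*y^3*exp(2*y) - 40*y^3*exp(y) - 14*y^3 - 63*y^2*exp(2*y) + 68*y^2*exp(y) + 21*y^2 + 144*y*exp(2*y) - 63*exp(2*y))/(y^2*(y^2 - 14*y + 49))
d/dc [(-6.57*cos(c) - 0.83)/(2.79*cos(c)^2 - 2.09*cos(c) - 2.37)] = (18.3303*sin(c)^2 - 4.6314*cos(c) - 32.1665)*sin(c)/(-2.79*cos(c)^2 + 2.09*cos(c) + 2.37)^2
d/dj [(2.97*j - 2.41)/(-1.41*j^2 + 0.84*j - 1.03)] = (4.1877*j^2 - 6.7962*j - 1.0347)/(1.9881*j^4 - 2.3688*j^3 + 3.6102*j^2 - 1.7304*j + 1.0609)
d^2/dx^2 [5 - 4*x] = 0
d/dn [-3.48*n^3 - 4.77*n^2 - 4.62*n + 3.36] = -10.44*n^2 - 9.54*n - 4.62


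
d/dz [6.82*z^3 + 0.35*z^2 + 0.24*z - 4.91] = 20.46*z^2 + 0.7*z + 0.24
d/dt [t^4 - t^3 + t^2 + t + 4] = 4*t^3 - 3*t^2 + 2*t + 1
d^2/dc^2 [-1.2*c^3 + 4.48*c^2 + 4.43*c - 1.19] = 8.96 - 7.2*c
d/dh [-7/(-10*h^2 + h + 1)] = 7*(1 - 20*h)/(-10*h^2 + h + 1)^2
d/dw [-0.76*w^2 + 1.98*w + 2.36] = 1.98 - 1.52*w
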